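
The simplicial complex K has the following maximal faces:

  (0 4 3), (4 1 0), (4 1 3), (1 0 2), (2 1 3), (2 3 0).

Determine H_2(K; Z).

H_2 = Z.

Order the vertices as 0 < 1 < 2 < 3 < 4. Listing each simplex with vertices in this order, K has dimension 2 with simplices:

  0-simplices (5): [0], [1], [2], [3], [4]
  1-simplices (9): [0,1], [0,2], [0,3], [0,4], [1,2], [1,3], [1,4], [2,3], [3,4]
  2-simplices (6): [0,1,2], [0,1,4], [0,2,3], [0,3,4], [1,2,3], [1,3,4]

Hence C_0 ≅ Z^5, C_1 ≅ Z^9, C_2 ≅ Z^6.

Boundary ∂_1: C_1 → C_0 maps an edge to its endpoints' difference, ∂[p,q] = q − p. For instance
  ∂[0,3] = [3] − [0].
The 5×9 boundary matrix has rank 4 and Smith normal form diag(1,1,1,1).

The boundary map ∂_2: C_2 → C_1 acts by ∂[p,q,r] = [q,r] − [p,r] + [p,q]. For instance
  ∂[0,1,2] = [1,2] − [0,2] + [0,1],
  ∂[0,2,3] = [2,3] − [0,3] + [0,2].
The resulting 9×6 matrix has rank 5, and its Smith normal form has invariant factors (1,1,1,1,1).

Now H_k = ker ∂_k / im ∂_{k+1}, so:

  H_2: rank ker ∂_2 − rank ∂_3 = (6 − 5) − 0 = 1, and there is no ∂_3, so H_2 ≅ Z.

(K is a triangulation of the 2-sphere S^2.)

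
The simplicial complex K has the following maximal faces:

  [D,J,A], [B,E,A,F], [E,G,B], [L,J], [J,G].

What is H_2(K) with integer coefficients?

Fix the vertex order A < B < D < E < F < G < J < L and write every simplex with vertices in increasing order. Then dim K = 3 and the simplices of K are:

  0-simplices (8): A, B, D, E, F, G, J, L
  1-simplices (13): AB, AD, AE, AF, AJ, BE, BF, BG, DJ, EF, EG, GJ, JL
  2-simplices (6): ABE, ABF, ADJ, AEF, BEF, BEG
  3-simplices (1): ABEF

giving chain groups C_0 ≅ Z^8, C_1 ≅ Z^13, C_2 ≅ Z^6, C_3 ≅ Z^1.

The boundary map ∂_1: C_1 → C_0 sends each edge [p,q] (with p < q) to q − p. For instance
  ∂DJ = J − D.
The resulting 8×13 matrix has rank 7, and its Smith normal form has invariant factors (1,1,1,1,1,1,1).

∂_2: C_2 → C_1 sends each 2-simplex [p,q,r] to [q,r] − [p,r] + [p,q]. For instance
  ∂AEF = EF − AF + AE,
  ∂ABE = BE − AE + AB.
This gives a 13×6 integer matrix of rank 5; reducing to Smith normal form yields diagonal entries (1,1,1,1,1).

Boundary ∂_3: C_3 → C_2 sends each 3-simplex σ to the alternating sum Σ_i (−1)^i (σ with its i-th vertex removed). For instance
  ∂ABEF = BEF − AEF + ABF − ABE.
The 6×1 boundary matrix has rank 1 and Smith normal form diag(1).

Reading off H_k = ker ∂_k / im ∂_{k+1}:

  H_2: rank ker ∂_2 − rank ∂_3 = (6 − 5) − 1 = 0, and the invariant factors of ∂_3 are all 1, so H_2 = 0.

H_2 ≅ 0.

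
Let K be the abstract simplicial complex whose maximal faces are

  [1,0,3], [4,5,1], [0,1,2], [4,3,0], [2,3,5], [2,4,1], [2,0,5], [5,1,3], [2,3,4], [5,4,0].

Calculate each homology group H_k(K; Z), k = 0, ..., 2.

H_0 = Z,  H_1 = Z/2Z,  H_2 = 0.

Order the vertices as 0 < 1 < 2 < 3 < 4 < 5. Listing each simplex with vertices in this order, K has dimension 2 with simplices:

  0-simplices (6): [0], [1], [2], [3], [4], [5]
  1-simplices (15): [0,1], [0,2], [0,3], [0,4], [0,5], [1,2], [1,3], [1,4], [1,5], [2,3], [2,4], [2,5], [3,4], [3,5], [4,5]
  2-simplices (10): [0,1,2], [0,1,3], [0,2,5], [0,3,4], [0,4,5], [1,2,4], [1,3,5], [1,4,5], [2,3,4], [2,3,5]

giving chain groups C_0 ≅ Z^6, C_1 ≅ Z^15, C_2 ≅ Z^10.

The boundary map ∂_1: C_1 → C_0 sends each edge [p,q] (with p < q) to q − p.
The resulting 6×15 matrix has rank 5, and its Smith normal form has invariant factors (1,1,1,1,1).

Boundary ∂_2: C_2 → C_1 maps a triangle to the signed sum of its edges. For instance
  ∂[1,2,4] = [2,4] − [1,4] + [1,2],
  ∂[1,4,5] = [4,5] − [1,5] + [1,4].
As a 15×10 matrix over Z this has rank 10, with invariant factors (1,1,1,1,1,1,1,1,1,2).

Now H_k = ker ∂_k / im ∂_{k+1}, so:

  H_0: rank C_0 − rank ∂_1 = 6 − 5 = 1, and the invariant factors of ∂_1 are all 1, so H_0 = Z.
  H_1: rank ker ∂_1 − rank ∂_2 = (15 − 5) − 10 = 0, and ∂_2 has invariant factor 2 > 1, so H_1 = Z/2Z.
  H_2: rank ker ∂_2 − rank ∂_3 = (10 − 10) − 0 = 0, and there is no ∂_3, so H_2 = 0.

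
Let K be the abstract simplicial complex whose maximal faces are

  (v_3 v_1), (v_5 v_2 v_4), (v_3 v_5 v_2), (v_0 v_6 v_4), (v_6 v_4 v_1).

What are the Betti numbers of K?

b_0 = 1, b_1 = 1, b_2 = 0.

Order the vertices as v_0 < v_1 < v_2 < v_3 < v_4 < v_5 < v_6. Listing each simplex with vertices in this order, K has dimension 2 with simplices:

  0-simplices (7): [v_0], [v_1], [v_2], [v_3], [v_4], [v_5], [v_6]
  1-simplices (11): [v_0,v_4], [v_0,v_6], [v_1,v_3], [v_1,v_4], [v_1,v_6], [v_2,v_3], [v_2,v_4], [v_2,v_5], [v_3,v_5], [v_4,v_5], [v_4,v_6]
  2-simplices (4): [v_0,v_4,v_6], [v_1,v_4,v_6], [v_2,v_3,v_5], [v_2,v_4,v_5]

giving chain groups C_0 ≅ Z^7, C_1 ≅ Z^11, C_2 ≅ Z^4.

Boundary ∂_1: C_1 → C_0 maps an edge to its endpoints' difference, ∂[p,q] = q − p.
As a 7×11 matrix over Z this has rank 6, with invariant factors (1,1,1,1,1,1).

Boundary ∂_2: C_2 → C_1 maps a triangle to the signed sum of its edges. For instance
  ∂[v_1,v_4,v_6] = [v_4,v_6] − [v_1,v_6] + [v_1,v_4],
  ∂[v_2,v_4,v_5] = [v_4,v_5] − [v_2,v_5] + [v_2,v_4].
The 11×4 boundary matrix has rank 4 and Smith normal form diag(1,1,1,1).

Reading off H_k = ker ∂_k / im ∂_{k+1}:

  H_0: rank C_0 − rank ∂_1 = 7 − 6 = 1, and the invariant factors of ∂_1 are all 1, so H_0 = Z.
  H_1: rank ker ∂_1 − rank ∂_2 = (11 − 6) − 4 = 1, and the invariant factors of ∂_2 are all 1, so H_1 = Z.
  H_2: rank ker ∂_2 − rank ∂_3 = (4 − 4) − 0 = 0, and there is no ∂_3, so H_2 = 0.

Hence the Betti numbers are b_0 = 1, b_1 = 1, b_2 = 0.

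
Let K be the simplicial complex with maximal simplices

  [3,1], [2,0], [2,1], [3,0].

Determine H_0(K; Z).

H_0 = Z.

K has 4 vertices, 4 edges.
rank ∂_0 = 0, rank ∂_1 = 3 ⇒ b_0 = 4 − 0 − 3 = 1; all invariant factors of ∂_1 are 1 so no torsion. So H_0 ≅ Z.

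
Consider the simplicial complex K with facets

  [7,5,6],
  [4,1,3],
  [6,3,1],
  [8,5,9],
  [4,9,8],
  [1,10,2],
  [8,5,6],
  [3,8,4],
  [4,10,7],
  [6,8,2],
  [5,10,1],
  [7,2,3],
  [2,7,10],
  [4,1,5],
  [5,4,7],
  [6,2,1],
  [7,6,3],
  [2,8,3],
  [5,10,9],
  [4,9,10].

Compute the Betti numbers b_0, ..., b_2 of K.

We work with the vertex ordering 1 < 2 < 3 < 4 < 5 < 6 < 7 < 8 < 9 < 10. The simplices of K, each written with vertices in increasing order, are:

  0-simplices (10): [1], [2], [3], [4], [5], [6], [7], [8], [9], [10]
  1-simplices (30): (30 of them)
  2-simplices (20): (20 of them)

giving chain groups C_0 ≅ Z^10, C_1 ≅ Z^30, C_2 ≅ Z^20.

The boundary map ∂_1: C_1 → C_0 is given by ∂[p,q] = [q] − [p]. For instance
  ∂[1,4] = [4] − [1].
This gives a 10×30 integer matrix of rank 9; reducing to Smith normal form yields diagonal entries (1,1,1,1,1,1,1,1,1).

The boundary map ∂_2: C_2 → C_1 acts by ∂[p,q,r] = [q,r] − [p,r] + [p,q]. For instance
  ∂[1,2,10] = [2,10] − [1,10] + [1,2],
  ∂[4,5,7] = [5,7] − [4,7] + [4,5].
The 30×20 boundary matrix has rank 20 and Smith normal form diag(1,1,1,1,1,1,1,1,1,1,1,1,1,1,1,1,1,1,1,2).

Now H_k = ker ∂_k / im ∂_{k+1}, so:

  H_0: rank C_0 − rank ∂_1 = 10 − 9 = 1, and the invariant factors of ∂_1 are all 1, so H_0 = Z.
  H_1: rank ker ∂_1 − rank ∂_2 = (30 − 9) − 20 = 1, and ∂_2 has invariant factor 2 > 1, so H_1 = Z ⊕ Z/2.
  H_2: rank ker ∂_2 − rank ∂_3 = (20 − 20) − 0 = 0, and there is no ∂_3, so H_2 = 0.

As a check, the Euler characteristic is 10 − 30 + 20 = 0, which agrees with 1 − 1 + 0 = 0.

Hence the Betti numbers are b_0 = 1, b_1 = 1, b_2 = 0.

b_0 = 1, b_1 = 1, b_2 = 0.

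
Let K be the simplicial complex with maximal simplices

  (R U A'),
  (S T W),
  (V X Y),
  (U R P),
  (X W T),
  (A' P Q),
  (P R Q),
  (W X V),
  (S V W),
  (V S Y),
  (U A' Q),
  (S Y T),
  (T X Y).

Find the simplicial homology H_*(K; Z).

H_0 ≅ Z^2,  H_1 ≅ Z,  H_2 ≅ Z.

K has 11 vertices, 22 edges, 13 triangles.
rank ∂_0 = 0, rank ∂_1 = 9 ⇒ b_0 = 11 − 0 − 9 = 2; all invariant factors of ∂_1 are 1 so no torsion. So H_0 = Z^2.
rank ∂_1 = 9, rank ∂_2 = 12 ⇒ b_1 = 22 − 9 − 12 = 1; all invariant factors of ∂_2 are 1 so no torsion. So H_1 = Z.
rank ∂_2 = 12, rank ∂_3 = 0 ⇒ b_2 = 13 − 12 − 0 = 1. So H_2 = Z.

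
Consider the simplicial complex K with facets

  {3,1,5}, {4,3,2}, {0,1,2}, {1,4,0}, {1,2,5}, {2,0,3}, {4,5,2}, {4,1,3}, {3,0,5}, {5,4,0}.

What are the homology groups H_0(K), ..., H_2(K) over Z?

H_0 = Z,  H_1 = Z/2,  H_2 = 0.

Fix the vertex order 0 < 1 < 2 < 3 < 4 < 5 and write every simplex with vertices in increasing order. Then dim K = 2 and the simplices of K are:

  0-simplices (6): [0], [1], [2], [3], [4], [5]
  1-simplices (15): [0,1], [0,2], [0,3], [0,4], [0,5], [1,2], [1,3], [1,4], [1,5], [2,3], [2,4], [2,5], [3,4], [3,5], [4,5]
  2-simplices (10): [0,1,2], [0,1,4], [0,2,3], [0,3,5], [0,4,5], [1,2,5], [1,3,4], [1,3,5], [2,3,4], [2,4,5]

giving chain groups C_0 ≅ Z^6, C_1 ≅ Z^15, C_2 ≅ Z^10.

∂_1: C_1 → C_0 maps an edge to its endpoints' difference, ∂[p,q] = q − p. For instance
  ∂[2,5] = [5] − [2].
The resulting 6×15 matrix has rank 5, and its Smith normal form has invariant factors (1,1,1,1,1).

Boundary ∂_2: C_2 → C_1 sends each 2-simplex [p,q,r] to [q,r] − [p,r] + [p,q]. For instance
  ∂[0,2,3] = [2,3] − [0,3] + [0,2],
  ∂[1,3,5] = [3,5] − [1,5] + [1,3].
The 15×10 boundary matrix has rank 10 and Smith normal form diag(1,1,1,1,1,1,1,1,1,2).

Computing H_k = (kernel of ∂_k) / (image of ∂_{k+1}):

  H_0: rank C_0 − rank ∂_1 = 6 − 5 = 1, and the invariant factors of ∂_1 are all 1, so H_0 ≅ Z.
  H_1: rank ker ∂_1 − rank ∂_2 = (15 − 5) − 10 = 0, and ∂_2 has invariant factor 2 > 1, so H_1 ≅ Z/2.
  H_2: rank ker ∂_2 − rank ∂_3 = (10 − 10) − 0 = 0, and there is no ∂_3, so H_2 ≅ 0.

As a check, the Euler characteristic is 6 − 15 + 10 = 1, which agrees with 1 − 0 + 0 = 1.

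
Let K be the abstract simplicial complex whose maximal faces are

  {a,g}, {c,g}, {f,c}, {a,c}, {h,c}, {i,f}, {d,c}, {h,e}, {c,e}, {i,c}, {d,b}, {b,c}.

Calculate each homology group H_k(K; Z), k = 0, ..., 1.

K has 9 vertices, 12 edges.
rank ∂_0 = 0, rank ∂_1 = 8 ⇒ b_0 = 9 − 0 − 8 = 1; all invariant factors of ∂_1 are 1 so no torsion. So H_0 = Z.
rank ∂_1 = 8, rank ∂_2 = 0 ⇒ b_1 = 12 − 8 − 0 = 4. So H_1 = Z^4.

H_0 ≅ Z,  H_1 ≅ Z^4.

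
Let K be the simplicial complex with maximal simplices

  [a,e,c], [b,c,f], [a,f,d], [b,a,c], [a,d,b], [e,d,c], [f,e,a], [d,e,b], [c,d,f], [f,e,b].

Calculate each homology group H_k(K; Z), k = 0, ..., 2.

Fix the vertex order a < b < c < d < e < f and write every simplex with vertices in increasing order. Then dim K = 2 and the simplices of K are:

  0-simplices (6): a, b, c, d, e, f
  1-simplices (15): ab, ac, ad, ae, af, bc, bd, be, bf, cd, ce, cf, de, df, ef
  2-simplices (10): abc, abd, ace, adf, aef, bcf, bde, bef, cde, cdf

giving chain groups C_0 ≅ Z^6, C_1 ≅ Z^15, C_2 ≅ Z^10.

The boundary map ∂_1: C_1 → C_0 sends each edge [p,q] (with p < q) to q − p. For instance
  ∂ac = c − a.
The resulting 6×15 matrix has rank 5, and its Smith normal form has invariant factors (1,1,1,1,1).

The boundary map ∂_2: C_2 → C_1 acts by ∂[p,q,r] = [q,r] − [p,r] + [p,q]. For instance
  ∂bef = ef − bf + be,
  ∂cde = de − ce + cd.
The resulting 15×10 matrix has rank 10, and its Smith normal form has invariant factors (1,1,1,1,1,1,1,1,1,2).

Computing H_k = (kernel of ∂_k) / (image of ∂_{k+1}):

  H_0: rank C_0 − rank ∂_1 = 6 − 5 = 1, and the invariant factors of ∂_1 are all 1, so H_0 = Z.
  H_1: rank ker ∂_1 − rank ∂_2 = (15 − 5) − 10 = 0, and ∂_2 has invariant factor 2 > 1, so H_1 = Z/2.
  H_2: rank ker ∂_2 − rank ∂_3 = (10 − 10) − 0 = 0, and there is no ∂_3, so H_2 = 0.

As a check, the Euler characteristic is 6 − 15 + 10 = 1, which agrees with 1 − 0 + 0 = 1.

H_0 = Z,  H_1 = Z/2,  H_2 = 0.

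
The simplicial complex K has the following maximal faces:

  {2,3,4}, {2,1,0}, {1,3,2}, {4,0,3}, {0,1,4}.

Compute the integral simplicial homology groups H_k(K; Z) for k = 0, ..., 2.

H_0 = Z,  H_1 = Z,  H_2 = 0.

Fix the vertex order 0 < 1 < 2 < 3 < 4 and write every simplex with vertices in increasing order. Then dim K = 2 and the simplices of K are:

  0-simplices (5): [0], [1], [2], [3], [4]
  1-simplices (10): [0,1], [0,2], [0,3], [0,4], [1,2], [1,3], [1,4], [2,3], [2,4], [3,4]
  2-simplices (5): [0,1,2], [0,1,4], [0,3,4], [1,2,3], [2,3,4]

so the chain groups are C_0 ≅ Z^5, C_1 ≅ Z^10, C_2 ≅ Z^5.

The boundary map ∂_1: C_1 → C_0 sends each edge [p,q] (with p < q) to q − p. For instance
  ∂[1,2] = [2] − [1].
The 5×10 boundary matrix has rank 4 and Smith normal form diag(1,1,1,1).

The boundary map ∂_2: C_2 → C_1 sends each 2-simplex [p,q,r] to [q,r] − [p,r] + [p,q]. For instance
  ∂[0,3,4] = [3,4] − [0,4] + [0,3],
  ∂[0,1,4] = [1,4] − [0,4] + [0,1].
This gives a 10×5 integer matrix of rank 5; reducing to Smith normal form yields diagonal entries (1,1,1,1,1).

Reading off H_k = ker ∂_k / im ∂_{k+1}:

  H_0: rank C_0 − rank ∂_1 = 5 − 4 = 1, and the invariant factors of ∂_1 are all 1, so H_0 = Z.
  H_1: rank ker ∂_1 − rank ∂_2 = (10 − 4) − 5 = 1, and the invariant factors of ∂_2 are all 1, so H_1 = Z.
  H_2: rank ker ∂_2 − rank ∂_3 = (5 − 5) − 0 = 0, and there is no ∂_3, so H_2 = 0.

(K is a triangulation of the Möbius band.)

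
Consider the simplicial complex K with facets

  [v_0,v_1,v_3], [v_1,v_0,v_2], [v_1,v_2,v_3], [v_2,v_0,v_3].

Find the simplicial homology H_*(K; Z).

Take the total order v_0 < v_1 < v_2 < v_3 on the vertex set. Then K (dimension 2) consists of the simplices:

  0-simplices (4): [v_0], [v_1], [v_2], [v_3]
  1-simplices (6): [v_0,v_1], [v_0,v_2], [v_0,v_3], [v_1,v_2], [v_1,v_3], [v_2,v_3]
  2-simplices (4): [v_0,v_1,v_2], [v_0,v_1,v_3], [v_0,v_2,v_3], [v_1,v_2,v_3]

so the chain groups are C_0 ≅ Z^4, C_1 ≅ Z^6, C_2 ≅ Z^4.

Boundary ∂_1: C_1 → C_0 is given by ∂[p,q] = [q] − [p]. For instance
  ∂[v_2,v_3] = [v_3] − [v_2].
The resulting 4×6 matrix has rank 3, and its Smith normal form has invariant factors (1,1,1).

The boundary map ∂_2: C_2 → C_1 maps a triangle to the signed sum of its edges. For instance
  ∂[v_0,v_1,v_3] = [v_1,v_3] − [v_0,v_3] + [v_0,v_1],
  ∂[v_1,v_2,v_3] = [v_2,v_3] − [v_1,v_3] + [v_1,v_2].
As a 6×4 matrix over Z this has rank 3, with invariant factors (1,1,1).

From H_k ≅ ker(∂_k) / im(∂_{k+1}) we obtain:

  H_0: rank C_0 − rank ∂_1 = 4 − 3 = 1, and the invariant factors of ∂_1 are all 1, so H_0 = Z.
  H_1: rank ker ∂_1 − rank ∂_2 = (6 − 3) − 3 = 0, and the invariant factors of ∂_2 are all 1, so H_1 = 0.
  H_2: rank ker ∂_2 − rank ∂_3 = (4 − 3) − 0 = 1, and there is no ∂_3, so H_2 = Z.

(K is a triangulation of the 2-sphere S^2.)

H_0 ≅ Z,  H_1 = 0,  H_2 ≅ Z.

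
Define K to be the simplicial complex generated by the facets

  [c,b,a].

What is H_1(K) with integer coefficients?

Order the vertices as a < b < c. Listing each simplex with vertices in this order, K has dimension 2 with simplices:

  0-simplices (3): a, b, c
  1-simplices (3): ab, ac, bc
  2-simplices (1): abc

so the chain groups are C_0 ≅ Z^3, C_1 ≅ Z^3, C_2 ≅ Z^1.

∂_1: C_1 → C_0 is given by ∂[p,q] = [q] − [p].
The resulting 3×3 matrix has rank 2, and its Smith normal form has invariant factors (1,1).

The boundary map ∂_2: C_2 → C_1 sends each 2-simplex [p,q,r] to [q,r] − [p,r] + [p,q]. For instance
  ∂abc = bc − ac + ab.
The 3×1 boundary matrix has rank 1 and Smith normal form diag(1).

Computing H_k = (kernel of ∂_k) / (image of ∂_{k+1}):

  H_1: rank ker ∂_1 − rank ∂_2 = (3 − 2) − 1 = 0, and the invariant factors of ∂_2 are all 1, so H_1 = 0.

H_1 = 0.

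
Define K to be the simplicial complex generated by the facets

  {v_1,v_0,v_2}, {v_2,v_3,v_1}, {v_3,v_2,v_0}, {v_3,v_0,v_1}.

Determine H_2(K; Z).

H_2 ≅ Z.

Fix the vertex order v_0 < v_1 < v_2 < v_3 and write every simplex with vertices in increasing order. Then dim K = 2 and the simplices of K are:

  0-simplices (4): [v_0], [v_1], [v_2], [v_3]
  1-simplices (6): [v_0,v_1], [v_0,v_2], [v_0,v_3], [v_1,v_2], [v_1,v_3], [v_2,v_3]
  2-simplices (4): [v_0,v_1,v_2], [v_0,v_1,v_3], [v_0,v_2,v_3], [v_1,v_2,v_3]

giving chain groups C_0 ≅ Z^4, C_1 ≅ Z^6, C_2 ≅ Z^4.

∂_1: C_1 → C_0 maps an edge to its endpoints' difference, ∂[p,q] = q − p. For instance
  ∂[v_2,v_3] = [v_3] − [v_2].
The 4×6 boundary matrix has rank 3 and Smith normal form diag(1,1,1).

The boundary map ∂_2: C_2 → C_1 sends each 2-simplex [p,q,r] to [q,r] − [p,r] + [p,q]. For instance
  ∂[v_1,v_2,v_3] = [v_2,v_3] − [v_1,v_3] + [v_1,v_2],
  ∂[v_0,v_1,v_3] = [v_1,v_3] − [v_0,v_3] + [v_0,v_1].
The resulting 6×4 matrix has rank 3, and its Smith normal form has invariant factors (1,1,1).

Now H_k = ker ∂_k / im ∂_{k+1}, so:

  H_2: rank ker ∂_2 − rank ∂_3 = (4 − 3) − 0 = 1, and there is no ∂_3, so H_2 = Z.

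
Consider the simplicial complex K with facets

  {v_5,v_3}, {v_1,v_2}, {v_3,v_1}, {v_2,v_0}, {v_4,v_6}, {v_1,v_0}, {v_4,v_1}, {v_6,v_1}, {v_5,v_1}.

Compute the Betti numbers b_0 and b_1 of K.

b_0 = 1, b_1 = 3.

Take the total order v_0 < v_1 < v_2 < v_3 < v_4 < v_5 < v_6 on the vertex set. Then K (dimension 1) consists of the simplices:

  0-simplices (7): [v_0], [v_1], [v_2], [v_3], [v_4], [v_5], [v_6]
  1-simplices (9): [v_0,v_1], [v_0,v_2], [v_1,v_2], [v_1,v_3], [v_1,v_4], [v_1,v_5], [v_1,v_6], [v_3,v_5], [v_4,v_6]

giving chain groups C_0 ≅ Z^7, C_1 ≅ Z^9.

The boundary map ∂_1: C_1 → C_0 sends each edge [p,q] (with p < q) to q − p. For instance
  ∂[v_1,v_3] = [v_3] − [v_1].
The resulting 7×9 matrix has rank 6, and its Smith normal form has invariant factors (1,1,1,1,1,1).

Now H_k = ker ∂_k / im ∂_{k+1}, so:

  H_0: rank C_0 − rank ∂_1 = 7 − 6 = 1, and the invariant factors of ∂_1 are all 1, so H_0 ≅ Z.
  H_1: rank ker ∂_1 − rank ∂_2 = (9 − 6) − 0 = 3, and there is no ∂_2, so H_1 ≅ Z^3.

(K is a triangulation of a wedge of 3 circles.)

Hence the Betti numbers are b_0 = 1, b_1 = 3.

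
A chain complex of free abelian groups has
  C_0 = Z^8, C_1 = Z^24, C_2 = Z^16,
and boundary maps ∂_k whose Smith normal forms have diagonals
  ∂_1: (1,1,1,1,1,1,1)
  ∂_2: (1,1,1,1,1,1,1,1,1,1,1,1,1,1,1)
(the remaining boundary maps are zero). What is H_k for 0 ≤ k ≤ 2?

H_0: b_0 = 8 − 0 − 7 = 1; torsion from ∂_1 factors > 1: none. So H_0 ≅ Z.
H_1: b_1 = 24 − 7 − 15 = 2; torsion from ∂_2 factors > 1: none. So H_1 ≅ Z^2.
H_2: b_2 = 16 − 15 − 0 = 1; torsion from ∂_3 factors > 1: none. So H_2 ≅ Z.

H_0 ≅ Z,  H_1 ≅ Z^2,  H_2 ≅ Z.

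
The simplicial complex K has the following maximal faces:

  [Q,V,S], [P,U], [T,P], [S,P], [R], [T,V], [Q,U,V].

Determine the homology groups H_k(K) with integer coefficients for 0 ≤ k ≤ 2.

We work with the vertex ordering P < Q < R < S < T < U < V. The simplices of K, each written with vertices in increasing order, are:

  0-simplices (7): P, Q, R, S, T, U, V
  1-simplices (9): PS, PT, PU, QS, QU, QV, SV, TV, UV
  2-simplices (2): QSV, QUV

giving chain groups C_0 ≅ Z^7, C_1 ≅ Z^9, C_2 ≅ Z^2.

The boundary map ∂_1: C_1 → C_0 maps an edge to its endpoints' difference, ∂[p,q] = q − p. For instance
  ∂TV = V − T.
This gives a 7×9 integer matrix of rank 5; reducing to Smith normal form yields diagonal entries (1,1,1,1,1).

∂_2: C_2 → C_1 maps a triangle to the signed sum of its edges. For instance
  ∂QUV = UV − QV + QU,
  ∂QSV = SV − QV + QS.
The 9×2 boundary matrix has rank 2 and Smith normal form diag(1,1).

From H_k ≅ ker(∂_k) / im(∂_{k+1}) we obtain:

  H_0: rank C_0 − rank ∂_1 = 7 − 5 = 2, and the invariant factors of ∂_1 are all 1, so H_0 ≅ Z^2.
  H_1: rank ker ∂_1 − rank ∂_2 = (9 − 5) − 2 = 2, and the invariant factors of ∂_2 are all 1, so H_1 ≅ Z^2.
  H_2: rank ker ∂_2 − rank ∂_3 = (2 − 2) − 0 = 0, and there is no ∂_3, so H_2 ≅ 0.

As a check, the Euler characteristic is 7 − 9 + 2 = 0, which agrees with 2 − 2 + 0 = 0.

H_0 = Z^2,  H_1 = Z^2,  H_2 = 0.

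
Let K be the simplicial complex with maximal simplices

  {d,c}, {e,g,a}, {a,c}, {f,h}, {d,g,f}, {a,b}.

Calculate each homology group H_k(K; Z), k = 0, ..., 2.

Fix the vertex order a < b < c < d < e < f < g < h and write every simplex with vertices in increasing order. Then dim K = 2 and the simplices of K are:

  0-simplices (8): a, b, c, d, e, f, g, h
  1-simplices (10): ab, ac, ae, ag, cd, df, dg, eg, fg, fh
  2-simplices (2): aeg, dfg

so the chain groups are C_0 ≅ Z^8, C_1 ≅ Z^10, C_2 ≅ Z^2.

The boundary map ∂_1: C_1 → C_0 is given by ∂[p,q] = [q] − [p].
The resulting 8×10 matrix has rank 7, and its Smith normal form has invariant factors (1,1,1,1,1,1,1).

Boundary ∂_2: C_2 → C_1 sends each 2-simplex [p,q,r] to [q,r] − [p,r] + [p,q]. For instance
  ∂aeg = eg − ag + ae,
  ∂dfg = fg − dg + df.
The 10×2 boundary matrix has rank 2 and Smith normal form diag(1,1).

Now H_k = ker ∂_k / im ∂_{k+1}, so:

  H_0: rank C_0 − rank ∂_1 = 8 − 7 = 1, and the invariant factors of ∂_1 are all 1, so H_0 ≅ Z.
  H_1: rank ker ∂_1 − rank ∂_2 = (10 − 7) − 2 = 1, and the invariant factors of ∂_2 are all 1, so H_1 ≅ Z.
  H_2: rank ker ∂_2 − rank ∂_3 = (2 − 2) − 0 = 0, and there is no ∂_3, so H_2 ≅ 0.

As a check, the Euler characteristic is 8 − 10 + 2 = 0, which agrees with 1 − 1 + 0 = 0.

H_0 ≅ Z,  H_1 ≅ Z,  H_2 = 0.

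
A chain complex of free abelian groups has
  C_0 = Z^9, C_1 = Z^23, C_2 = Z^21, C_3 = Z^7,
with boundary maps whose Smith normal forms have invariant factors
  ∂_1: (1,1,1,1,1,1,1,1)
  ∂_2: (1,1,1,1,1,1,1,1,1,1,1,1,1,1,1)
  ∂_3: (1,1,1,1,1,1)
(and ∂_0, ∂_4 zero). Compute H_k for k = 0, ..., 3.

H_0 = Z,  H_1 = 0,  H_2 = 0,  H_3 = Z.

H_0: b_0 = 9 − 0 − 8 = 1; torsion from ∂_1 factors > 1: none. So H_0 = Z.
H_1: b_1 = 23 − 8 − 15 = 0; torsion from ∂_2 factors > 1: none. So H_1 = 0.
H_2: b_2 = 21 − 15 − 6 = 0; torsion from ∂_3 factors > 1: none. So H_2 = 0.
H_3: b_3 = 7 − 6 − 0 = 1; torsion from ∂_4 factors > 1: none. So H_3 = Z.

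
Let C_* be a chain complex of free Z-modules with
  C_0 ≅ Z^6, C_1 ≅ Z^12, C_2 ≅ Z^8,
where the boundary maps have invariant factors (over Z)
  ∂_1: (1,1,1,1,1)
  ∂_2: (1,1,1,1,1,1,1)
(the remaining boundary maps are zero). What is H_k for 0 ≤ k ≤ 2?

H_0 ≅ Z,  H_1 = 0,  H_2 ≅ Z.

H_0: b_0 = 6 − 0 − 5 = 1; torsion from ∂_1 factors > 1: none. So H_0 ≅ Z.
H_1: b_1 = 12 − 5 − 7 = 0; torsion from ∂_2 factors > 1: none. So H_1 ≅ 0.
H_2: b_2 = 8 − 7 − 0 = 1; torsion from ∂_3 factors > 1: none. So H_2 ≅ Z.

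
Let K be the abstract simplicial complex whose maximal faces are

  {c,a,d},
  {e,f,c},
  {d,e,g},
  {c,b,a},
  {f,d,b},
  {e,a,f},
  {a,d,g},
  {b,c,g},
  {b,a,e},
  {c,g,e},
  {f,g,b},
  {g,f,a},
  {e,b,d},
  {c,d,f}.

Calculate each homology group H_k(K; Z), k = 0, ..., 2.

We work with the vertex ordering a < b < c < d < e < f < g. The simplices of K, each written with vertices in increasing order, are:

  0-simplices (7): a, b, c, d, e, f, g
  1-simplices (21): ab, ac, ad, ae, af, ag, bc, bd, be, bf, bg, cd, ce, cf, cg, de, df, dg, ef, eg, fg
  2-simplices (14): abc, abe, acd, adg, aef, afg, bcg, bde, bdf, bfg, cdf, cef, ceg, deg

so the chain groups are C_0 ≅ Z^7, C_1 ≅ Z^21, C_2 ≅ Z^14.

Boundary ∂_1: C_1 → C_0 sends each edge [p,q] (with p < q) to q − p.
The resulting 7×21 matrix has rank 6, and its Smith normal form has invariant factors (1,1,1,1,1,1).

∂_2: C_2 → C_1 sends each 2-simplex [p,q,r] to [q,r] − [p,r] + [p,q]. For instance
  ∂adg = dg − ag + ad,
  ∂abc = bc − ac + ab.
The 21×14 boundary matrix has rank 13 and Smith normal form diag(1,1,1,1,1,1,1,1,1,1,1,1,1).

Computing H_k = (kernel of ∂_k) / (image of ∂_{k+1}):

  H_0: rank C_0 − rank ∂_1 = 7 − 6 = 1, and the invariant factors of ∂_1 are all 1, so H_0 ≅ Z.
  H_1: rank ker ∂_1 − rank ∂_2 = (21 − 6) − 13 = 2, and the invariant factors of ∂_2 are all 1, so H_1 ≅ Z^2.
  H_2: rank ker ∂_2 − rank ∂_3 = (14 − 13) − 0 = 1, and there is no ∂_3, so H_2 ≅ Z.

H_0 = Z,  H_1 = Z^2,  H_2 = Z.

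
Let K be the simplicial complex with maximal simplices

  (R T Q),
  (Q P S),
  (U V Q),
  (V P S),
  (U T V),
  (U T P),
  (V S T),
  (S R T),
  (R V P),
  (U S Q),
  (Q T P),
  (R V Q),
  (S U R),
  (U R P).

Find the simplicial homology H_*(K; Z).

H_0 = Z,  H_1 = Z^2,  H_2 = Z.

Order the vertices as P < Q < R < S < T < U < V. Listing each simplex with vertices in this order, K has dimension 2 with simplices:

  0-simplices (7): P, Q, R, S, T, U, V
  1-simplices (21): PQ, PR, PS, PT, PU, PV, QR, QS, QT, QU, QV, RS, RT, RU, RV, ST, SU, SV, TU, TV, UV
  2-simplices (14): PQS, PQT, PRU, PRV, PSV, PTU, QRT, QRV, QSU, QUV, RST, RSU, STV, TUV

giving chain groups C_0 ≅ Z^7, C_1 ≅ Z^21, C_2 ≅ Z^14.

Boundary ∂_1: C_1 → C_0 maps an edge to its endpoints' difference, ∂[p,q] = q − p.
The resulting 7×21 matrix has rank 6, and its Smith normal form has invariant factors (1,1,1,1,1,1).

∂_2: C_2 → C_1 acts by ∂[p,q,r] = [q,r] − [p,r] + [p,q]. For instance
  ∂PTU = TU − PU + PT,
  ∂PRU = RU − PU + PR.
As a 21×14 matrix over Z this has rank 13, with invariant factors (1,1,1,1,1,1,1,1,1,1,1,1,1).

Computing H_k = (kernel of ∂_k) / (image of ∂_{k+1}):

  H_0: rank C_0 − rank ∂_1 = 7 − 6 = 1, and the invariant factors of ∂_1 are all 1, so H_0 ≅ Z.
  H_1: rank ker ∂_1 − rank ∂_2 = (21 − 6) − 13 = 2, and the invariant factors of ∂_2 are all 1, so H_1 ≅ Z^2.
  H_2: rank ker ∂_2 − rank ∂_3 = (14 − 13) − 0 = 1, and there is no ∂_3, so H_2 ≅ Z.

(K is a triangulation of the torus T^2.)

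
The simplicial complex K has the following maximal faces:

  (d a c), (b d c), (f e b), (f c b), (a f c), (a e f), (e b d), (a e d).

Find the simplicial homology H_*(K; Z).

H_0 ≅ Z,  H_1 = 0,  H_2 ≅ Z.

Order the vertices as a < b < c < d < e < f. Listing each simplex with vertices in this order, K has dimension 2 with simplices:

  0-simplices (6): a, b, c, d, e, f
  1-simplices (12): ac, ad, ae, af, bc, bd, be, bf, cd, cf, de, ef
  2-simplices (8): acd, acf, ade, aef, bcd, bcf, bde, bef

giving chain groups C_0 ≅ Z^6, C_1 ≅ Z^12, C_2 ≅ Z^8.

∂_1: C_1 → C_0 sends each edge [p,q] (with p < q) to q − p. For instance
  ∂cd = d − c.
The 6×12 boundary matrix has rank 5 and Smith normal form diag(1,1,1,1,1).

∂_2: C_2 → C_1 sends each 2-simplex [p,q,r] to [q,r] − [p,r] + [p,q]. For instance
  ∂acf = cf − af + ac,
  ∂aef = ef − af + ae.
The resulting 12×8 matrix has rank 7, and its Smith normal form has invariant factors (1,1,1,1,1,1,1).

From H_k ≅ ker(∂_k) / im(∂_{k+1}) we obtain:

  H_0: rank C_0 − rank ∂_1 = 6 − 5 = 1, and the invariant factors of ∂_1 are all 1, so H_0 = Z.
  H_1: rank ker ∂_1 − rank ∂_2 = (12 − 5) − 7 = 0, and the invariant factors of ∂_2 are all 1, so H_1 = 0.
  H_2: rank ker ∂_2 − rank ∂_3 = (8 − 7) − 0 = 1, and there is no ∂_3, so H_2 = Z.

As a check, the Euler characteristic is 6 − 12 + 8 = 2, which agrees with 1 − 0 + 1 = 2.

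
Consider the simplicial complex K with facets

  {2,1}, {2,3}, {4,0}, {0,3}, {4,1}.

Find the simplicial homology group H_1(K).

Order the vertices as 0 < 1 < 2 < 3 < 4. Listing each simplex with vertices in this order, K has dimension 1 with simplices:

  0-simplices (5): [0], [1], [2], [3], [4]
  1-simplices (5): [0,3], [0,4], [1,2], [1,4], [2,3]

Hence C_0 ≅ Z^5, C_1 ≅ Z^5.

Boundary ∂_1: C_1 → C_0 maps an edge to its endpoints' difference, ∂[p,q] = q − p. For instance
  ∂[1,4] = [4] − [1].
The resulting 5×5 matrix has rank 4, and its Smith normal form has invariant factors (1,1,1,1).

Reading off H_k = ker ∂_k / im ∂_{k+1}:

  H_1: rank ker ∂_1 − rank ∂_2 = (5 − 4) − 0 = 1, and there is no ∂_2, so H_1 ≅ Z.

H_1 = Z.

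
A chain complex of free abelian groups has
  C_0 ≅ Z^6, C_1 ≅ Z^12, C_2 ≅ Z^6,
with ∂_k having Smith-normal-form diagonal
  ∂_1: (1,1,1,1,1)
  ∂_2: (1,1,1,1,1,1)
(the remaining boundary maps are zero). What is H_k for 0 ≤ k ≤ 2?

H_0: b_0 = 6 − 0 − 5 = 1; torsion from ∂_1 factors > 1: none. So H_0 ≅ Z.
H_1: b_1 = 12 − 5 − 6 = 1; torsion from ∂_2 factors > 1: none. So H_1 ≅ Z.
H_2: b_2 = 6 − 6 − 0 = 0; torsion from ∂_3 factors > 1: none. So H_2 ≅ 0.

H_0 ≅ Z,  H_1 ≅ Z,  H_2 = 0.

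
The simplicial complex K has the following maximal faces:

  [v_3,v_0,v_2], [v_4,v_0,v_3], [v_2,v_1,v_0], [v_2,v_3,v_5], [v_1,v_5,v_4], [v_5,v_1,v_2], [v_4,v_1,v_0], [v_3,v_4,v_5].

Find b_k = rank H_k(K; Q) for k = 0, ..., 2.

b_0 = 1, b_1 = 0, b_2 = 1.

Order the vertices as v_0 < v_1 < v_2 < v_3 < v_4 < v_5. Listing each simplex with vertices in this order, K has dimension 2 with simplices:

  0-simplices (6): [v_0], [v_1], [v_2], [v_3], [v_4], [v_5]
  1-simplices (12): [v_0,v_1], [v_0,v_2], [v_0,v_3], [v_0,v_4], [v_1,v_2], [v_1,v_4], [v_1,v_5], [v_2,v_3], [v_2,v_5], [v_3,v_4], [v_3,v_5], [v_4,v_5]
  2-simplices (8): [v_0,v_1,v_2], [v_0,v_1,v_4], [v_0,v_2,v_3], [v_0,v_3,v_4], [v_1,v_2,v_5], [v_1,v_4,v_5], [v_2,v_3,v_5], [v_3,v_4,v_5]

giving chain groups C_0 ≅ Z^6, C_1 ≅ Z^12, C_2 ≅ Z^8.

∂_1: C_1 → C_0 sends each edge [p,q] (with p < q) to q − p. For instance
  ∂[v_0,v_2] = [v_2] − [v_0].
The resulting 6×12 matrix has rank 5, and its Smith normal form has invariant factors (1,1,1,1,1).

Boundary ∂_2: C_2 → C_1 acts by ∂[p,q,r] = [q,r] − [p,r] + [p,q]. For instance
  ∂[v_0,v_3,v_4] = [v_3,v_4] − [v_0,v_4] + [v_0,v_3],
  ∂[v_3,v_4,v_5] = [v_4,v_5] − [v_3,v_5] + [v_3,v_4].
As a 12×8 matrix over Z this has rank 7, with invariant factors (1,1,1,1,1,1,1).

Reading off H_k = ker ∂_k / im ∂_{k+1}:

  H_0: rank C_0 − rank ∂_1 = 6 − 5 = 1, and the invariant factors of ∂_1 are all 1, so H_0 = Z.
  H_1: rank ker ∂_1 − rank ∂_2 = (12 − 5) − 7 = 0, and the invariant factors of ∂_2 are all 1, so H_1 = 0.
  H_2: rank ker ∂_2 − rank ∂_3 = (8 − 7) − 0 = 1, and there is no ∂_3, so H_2 = Z.

(K is a triangulation of the 2-sphere S^2.)

Hence the Betti numbers are b_0 = 1, b_1 = 0, b_2 = 1.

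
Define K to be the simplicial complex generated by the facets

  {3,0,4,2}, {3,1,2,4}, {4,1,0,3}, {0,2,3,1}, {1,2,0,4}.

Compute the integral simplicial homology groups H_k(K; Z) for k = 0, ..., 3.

H_0 = Z,  H_1 = 0,  H_2 = 0,  H_3 = Z.

Order the vertices as 0 < 1 < 2 < 3 < 4. Listing each simplex with vertices in this order, K has dimension 3 with simplices:

  0-simplices (5): [0], [1], [2], [3], [4]
  1-simplices (10): [0,1], [0,2], [0,3], [0,4], [1,2], [1,3], [1,4], [2,3], [2,4], [3,4]
  2-simplices (10): [0,1,2], [0,1,3], [0,1,4], [0,2,3], [0,2,4], [0,3,4], [1,2,3], [1,2,4], [1,3,4], [2,3,4]
  3-simplices (5): [0,1,2,3], [0,1,2,4], [0,1,3,4], [0,2,3,4], [1,2,3,4]

so the chain groups are C_0 ≅ Z^5, C_1 ≅ Z^10, C_2 ≅ Z^10, C_3 ≅ Z^5.

The boundary map ∂_1: C_1 → C_0 sends each edge [p,q] (with p < q) to q − p.
This gives a 5×10 integer matrix of rank 4; reducing to Smith normal form yields diagonal entries (1,1,1,1).

Boundary ∂_2: C_2 → C_1 maps a triangle to the signed sum of its edges. For instance
  ∂[0,3,4] = [3,4] − [0,4] + [0,3],
  ∂[0,1,2] = [1,2] − [0,2] + [0,1].
The 10×10 boundary matrix has rank 6 and Smith normal form diag(1,1,1,1,1,1).

∂_3: C_3 → C_2 sends each 3-simplex σ to the alternating sum Σ_i (−1)^i (σ with its i-th vertex removed). For instance
  ∂[1,2,3,4] = [2,3,4] − [1,3,4] + [1,2,4] − [1,2,3],
  ∂[0,1,2,4] = [1,2,4] − [0,2,4] + [0,1,4] − [0,1,2].
As a 10×5 matrix over Z this has rank 4, with invariant factors (1,1,1,1).

Now H_k = ker ∂_k / im ∂_{k+1}, so:

  H_0: rank C_0 − rank ∂_1 = 5 − 4 = 1, and the invariant factors of ∂_1 are all 1, so H_0 = Z.
  H_1: rank ker ∂_1 − rank ∂_2 = (10 − 4) − 6 = 0, and the invariant factors of ∂_2 are all 1, so H_1 = 0.
  H_2: rank ker ∂_2 − rank ∂_3 = (10 − 6) − 4 = 0, and the invariant factors of ∂_3 are all 1, so H_2 = 0.
  H_3: rank ker ∂_3 − rank ∂_4 = (5 − 4) − 0 = 1, and there is no ∂_4, so H_3 = Z.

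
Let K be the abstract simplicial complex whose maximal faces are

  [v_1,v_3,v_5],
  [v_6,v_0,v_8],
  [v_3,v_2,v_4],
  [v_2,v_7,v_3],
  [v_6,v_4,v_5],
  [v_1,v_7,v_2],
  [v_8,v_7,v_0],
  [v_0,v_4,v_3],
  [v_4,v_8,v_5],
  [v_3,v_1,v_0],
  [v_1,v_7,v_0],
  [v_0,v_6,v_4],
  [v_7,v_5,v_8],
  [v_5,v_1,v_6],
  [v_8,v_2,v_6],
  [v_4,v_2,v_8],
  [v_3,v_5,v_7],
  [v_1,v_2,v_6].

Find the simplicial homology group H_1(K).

H_1 = Z ⊕ Z_2.

We work with the vertex ordering v_0 < v_1 < v_2 < v_3 < v_4 < v_5 < v_6 < v_7 < v_8. The simplices of K, each written with vertices in increasing order, are:

  0-simplices (9): [v_0], [v_1], [v_2], [v_3], [v_4], [v_5], [v_6], [v_7], [v_8]
  1-simplices (27): (27 of them)
  2-simplices (18): (18 of them)

so the chain groups are C_0 ≅ Z^9, C_1 ≅ Z^27, C_2 ≅ Z^18.

The boundary map ∂_1: C_1 → C_0 is given by ∂[p,q] = [q] − [p]. For instance
  ∂[v_3,v_7] = [v_7] − [v_3].
The resulting 9×27 matrix has rank 8, and its Smith normal form has invariant factors (1,1,1,1,1,1,1,1).

∂_2: C_2 → C_1 acts by ∂[p,q,r] = [q,r] − [p,r] + [p,q]. For instance
  ∂[v_0,v_1,v_7] = [v_1,v_7] − [v_0,v_7] + [v_0,v_1],
  ∂[v_3,v_5,v_7] = [v_5,v_7] − [v_3,v_7] + [v_3,v_5].
As a 27×18 matrix over Z this has rank 18, with invariant factors (1,1,1,1,1,1,1,1,1,1,1,1,1,1,1,1,1,2).

Reading off H_k = ker ∂_k / im ∂_{k+1}:

  H_1: rank ker ∂_1 − rank ∂_2 = (27 − 8) − 18 = 1, and ∂_2 has invariant factor 2 > 1, so H_1 = Z ⊕ Z_2.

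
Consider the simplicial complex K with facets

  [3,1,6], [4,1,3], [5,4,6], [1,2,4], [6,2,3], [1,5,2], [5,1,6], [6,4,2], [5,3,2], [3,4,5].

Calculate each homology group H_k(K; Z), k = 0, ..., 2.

Fix the vertex order 1 < 2 < 3 < 4 < 5 < 6 and write every simplex with vertices in increasing order. Then dim K = 2 and the simplices of K are:

  0-simplices (6): [1], [2], [3], [4], [5], [6]
  1-simplices (15): [1,2], [1,3], [1,4], [1,5], [1,6], [2,3], [2,4], [2,5], [2,6], [3,4], [3,5], [3,6], [4,5], [4,6], [5,6]
  2-simplices (10): [1,2,4], [1,2,5], [1,3,4], [1,3,6], [1,5,6], [2,3,5], [2,3,6], [2,4,6], [3,4,5], [4,5,6]

Hence C_0 ≅ Z^6, C_1 ≅ Z^15, C_2 ≅ Z^10.

∂_1: C_1 → C_0 maps an edge to its endpoints' difference, ∂[p,q] = q − p. For instance
  ∂[2,3] = [3] − [2].
The resulting 6×15 matrix has rank 5, and its Smith normal form has invariant factors (1,1,1,1,1).

Boundary ∂_2: C_2 → C_1 sends each 2-simplex [p,q,r] to [q,r] − [p,r] + [p,q]. For instance
  ∂[1,3,4] = [3,4] − [1,4] + [1,3],
  ∂[1,2,4] = [2,4] − [1,4] + [1,2].
This gives a 15×10 integer matrix of rank 10; reducing to Smith normal form yields diagonal entries (1,1,1,1,1,1,1,1,1,2).

Reading off H_k = ker ∂_k / im ∂_{k+1}:

  H_0: rank C_0 − rank ∂_1 = 6 − 5 = 1, and the invariant factors of ∂_1 are all 1, so H_0 ≅ Z.
  H_1: rank ker ∂_1 − rank ∂_2 = (15 − 5) − 10 = 0, and ∂_2 has invariant factor 2 > 1, so H_1 ≅ Z/2Z.
  H_2: rank ker ∂_2 − rank ∂_3 = (10 − 10) − 0 = 0, and there is no ∂_3, so H_2 ≅ 0.

As a check, the Euler characteristic is 6 − 15 + 10 = 1, which agrees with 1 − 0 + 0 = 1.
(K is a triangulation of the real projective plane RP^2.)

H_0 = Z,  H_1 = Z/2Z,  H_2 = 0.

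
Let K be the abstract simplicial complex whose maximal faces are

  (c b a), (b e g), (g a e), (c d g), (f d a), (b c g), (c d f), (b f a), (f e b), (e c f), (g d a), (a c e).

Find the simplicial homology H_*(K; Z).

Order the vertices as a < b < c < d < e < f < g. Listing each simplex with vertices in this order, K has dimension 2 with simplices:

  0-simplices (7): a, b, c, d, e, f, g
  1-simplices (18): ab, ac, ad, ae, af, ag, bc, be, bf, bg, cd, ce, cf, cg, df, dg, ef, eg
  2-simplices (12): abc, abf, ace, adf, adg, aeg, bcg, bef, beg, cdf, cdg, cef

so the chain groups are C_0 ≅ Z^7, C_1 ≅ Z^18, C_2 ≅ Z^12.

∂_1: C_1 → C_0 sends each edge [p,q] (with p < q) to q − p. For instance
  ∂cd = d − c.
As a 7×18 matrix over Z this has rank 6, with invariant factors (1,1,1,1,1,1).

∂_2: C_2 → C_1 maps a triangle to the signed sum of its edges. For instance
  ∂cdf = df − cf + cd,
  ∂abc = bc − ac + ab.
As a 18×12 matrix over Z this has rank 12, with invariant factors (1,1,1,1,1,1,1,1,1,1,1,2).

Computing H_k = (kernel of ∂_k) / (image of ∂_{k+1}):

  H_0: rank C_0 − rank ∂_1 = 7 − 6 = 1, and the invariant factors of ∂_1 are all 1, so H_0 = Z.
  H_1: rank ker ∂_1 − rank ∂_2 = (18 − 6) − 12 = 0, and ∂_2 has invariant factor 2 > 1, so H_1 = Z/2Z.
  H_2: rank ker ∂_2 − rank ∂_3 = (12 − 12) − 0 = 0, and there is no ∂_3, so H_2 = 0.

(K is a triangulation of the real projective plane RP^2.)

H_0 = Z,  H_1 = Z/2Z,  H_2 = 0.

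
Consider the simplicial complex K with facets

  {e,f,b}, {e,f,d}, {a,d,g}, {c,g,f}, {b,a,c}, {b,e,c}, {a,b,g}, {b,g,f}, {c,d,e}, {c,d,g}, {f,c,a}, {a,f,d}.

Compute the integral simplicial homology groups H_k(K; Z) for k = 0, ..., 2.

Fix the vertex order a < b < c < d < e < f < g and write every simplex with vertices in increasing order. Then dim K = 2 and the simplices of K are:

  0-simplices (7): a, b, c, d, e, f, g
  1-simplices (18): ab, ac, ad, af, ag, bc, be, bf, bg, cd, ce, cf, cg, de, df, dg, ef, fg
  2-simplices (12): abc, abg, acf, adf, adg, bce, bef, bfg, cde, cdg, cfg, def

giving chain groups C_0 ≅ Z^7, C_1 ≅ Z^18, C_2 ≅ Z^12.

∂_1: C_1 → C_0 maps an edge to its endpoints' difference, ∂[p,q] = q − p.
As a 7×18 matrix over Z this has rank 6, with invariant factors (1,1,1,1,1,1).

Boundary ∂_2: C_2 → C_1 maps a triangle to the signed sum of its edges. For instance
  ∂abc = bc − ac + ab,
  ∂adg = dg − ag + ad.
The resulting 18×12 matrix has rank 12, and its Smith normal form has invariant factors (1,1,1,1,1,1,1,1,1,1,1,2).

From H_k ≅ ker(∂_k) / im(∂_{k+1}) we obtain:

  H_0: rank C_0 − rank ∂_1 = 7 − 6 = 1, and the invariant factors of ∂_1 are all 1, so H_0 ≅ Z.
  H_1: rank ker ∂_1 − rank ∂_2 = (18 − 6) − 12 = 0, and ∂_2 has invariant factor 2 > 1, so H_1 ≅ Z_2.
  H_2: rank ker ∂_2 − rank ∂_3 = (12 − 12) − 0 = 0, and there is no ∂_3, so H_2 ≅ 0.

(K is a triangulation of the real projective plane RP^2.)

H_0 ≅ Z,  H_1 ≅ Z_2,  H_2 = 0.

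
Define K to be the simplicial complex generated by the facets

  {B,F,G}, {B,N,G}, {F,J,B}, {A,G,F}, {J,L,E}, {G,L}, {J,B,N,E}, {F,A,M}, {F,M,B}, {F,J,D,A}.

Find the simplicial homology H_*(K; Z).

Take the total order A < B < D < E < F < G < J < L < M < N on the vertex set. Then K (dimension 3) consists of the simplices:

  0-simplices (10): A, B, D, E, F, G, J, L, M, N
  1-simplices (23): AD, AF, AG, AJ, AM, BE, BF, BG, BJ, BM, BN, DF, DJ, EJ, EL, EN, FG, FJ, FM, GL, GN, JL, JN
  2-simplices (15): ADF, ADJ, AFG, AFJ, AFM, BEJ, BEN, BFG, BFJ, BFM, BGN, BJN, DFJ, EJL, EJN
  3-simplices (2): ADFJ, BEJN

Hence C_0 ≅ Z^10, C_1 ≅ Z^23, C_2 ≅ Z^15, C_3 ≅ Z^2.

Boundary ∂_1: C_1 → C_0 sends each edge [p,q] (with p < q) to q − p.
As a 10×23 matrix over Z this has rank 9, with invariant factors (1,1,1,1,1,1,1,1,1).

∂_2: C_2 → C_1 sends each 2-simplex [p,q,r] to [q,r] − [p,r] + [p,q]. For instance
  ∂BFG = FG − BG + BF,
  ∂BEN = EN − BN + BE.
This gives a 23×15 integer matrix of rank 13; reducing to Smith normal form yields diagonal entries (1,1,1,1,1,1,1,1,1,1,1,1,1).

The boundary map ∂_3: C_3 → C_2 sends each 3-simplex σ to the alternating sum Σ_i (−1)^i (σ with its i-th vertex removed). For instance
  ∂ADFJ = DFJ − AFJ + ADJ − ADF,
  ∂BEJN = EJN − BJN + BEN − BEJ.
The 15×2 boundary matrix has rank 2 and Smith normal form diag(1,1).

Now H_k = ker ∂_k / im ∂_{k+1}, so:

  H_0: rank C_0 − rank ∂_1 = 10 − 9 = 1, and the invariant factors of ∂_1 are all 1, so H_0 ≅ Z.
  H_1: rank ker ∂_1 − rank ∂_2 = (23 − 9) − 13 = 1, and the invariant factors of ∂_2 are all 1, so H_1 ≅ Z.
  H_2: rank ker ∂_2 − rank ∂_3 = (15 − 13) − 2 = 0, and the invariant factors of ∂_3 are all 1, so H_2 ≅ 0.
  H_3: rank ker ∂_3 − rank ∂_4 = (2 − 2) − 0 = 0, and there is no ∂_4, so H_3 ≅ 0.

As a check, the Euler characteristic is 10 − 23 + 15 − 2 = 0, which agrees with 1 − 1 + 0 − 0 = 0.

H_0 ≅ Z,  H_1 ≅ Z,  H_2 = 0,  H_3 = 0.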